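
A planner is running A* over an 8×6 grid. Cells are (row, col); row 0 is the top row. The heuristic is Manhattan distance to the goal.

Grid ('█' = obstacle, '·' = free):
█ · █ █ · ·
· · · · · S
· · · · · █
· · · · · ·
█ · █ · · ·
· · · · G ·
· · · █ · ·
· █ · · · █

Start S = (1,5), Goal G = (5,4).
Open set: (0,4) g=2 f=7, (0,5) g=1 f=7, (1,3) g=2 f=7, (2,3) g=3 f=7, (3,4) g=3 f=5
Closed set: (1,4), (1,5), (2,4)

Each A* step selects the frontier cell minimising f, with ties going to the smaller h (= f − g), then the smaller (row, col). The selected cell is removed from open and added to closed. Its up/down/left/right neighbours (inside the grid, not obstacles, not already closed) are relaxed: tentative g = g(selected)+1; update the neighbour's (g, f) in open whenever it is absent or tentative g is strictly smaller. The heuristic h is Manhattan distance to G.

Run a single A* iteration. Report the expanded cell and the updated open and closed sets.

expanded=(3,4); open=[(0,4) g=2 f=7, (0,5) g=1 f=7, (1,3) g=2 f=7, (2,3) g=3 f=7, (3,3) g=4 f=7, (3,5) g=4 f=7, (4,4) g=4 f=5]; closed=[(1,4), (1,5), (2,4), (3,4)]

step 1: expand (3,4) (f=5, h=2) → closed; open now [(0,4) g=2 f=7, (0,5) g=1 f=7, (1,3) g=2 f=7, (2,3) g=3 f=7, (3,3) g=4 f=7, (3,5) g=4 f=7, (4,4) g=4 f=5]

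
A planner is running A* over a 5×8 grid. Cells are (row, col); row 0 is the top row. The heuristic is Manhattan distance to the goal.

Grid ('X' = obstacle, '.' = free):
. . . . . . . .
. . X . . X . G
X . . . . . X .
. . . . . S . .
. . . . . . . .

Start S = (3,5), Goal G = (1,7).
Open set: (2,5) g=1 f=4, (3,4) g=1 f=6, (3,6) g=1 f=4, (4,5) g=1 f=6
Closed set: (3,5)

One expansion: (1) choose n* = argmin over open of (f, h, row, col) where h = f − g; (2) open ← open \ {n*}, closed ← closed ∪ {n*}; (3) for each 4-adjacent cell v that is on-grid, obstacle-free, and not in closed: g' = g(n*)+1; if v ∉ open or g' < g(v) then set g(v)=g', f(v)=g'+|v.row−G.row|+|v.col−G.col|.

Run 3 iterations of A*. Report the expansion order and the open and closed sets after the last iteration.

step 1: expand (2,5) (f=4, h=3) → closed; open now [(2,4) g=2 f=6, (3,4) g=1 f=6, (3,6) g=1 f=4, (4,5) g=1 f=6]
step 2: expand (3,6) (f=4, h=3) → closed; open now [(2,4) g=2 f=6, (3,4) g=1 f=6, (3,7) g=2 f=4, (4,5) g=1 f=6, (4,6) g=2 f=6]
step 3: expand (3,7) (f=4, h=2) → closed; open now [(2,4) g=2 f=6, (2,7) g=3 f=4, (3,4) g=1 f=6, (4,5) g=1 f=6, (4,6) g=2 f=6, (4,7) g=3 f=6]

order=[(2,5) → (3,6) → (3,7)]; open=[(2,4) g=2 f=6, (2,7) g=3 f=4, (3,4) g=1 f=6, (4,5) g=1 f=6, (4,6) g=2 f=6, (4,7) g=3 f=6]; closed=[(2,5), (3,5), (3,6), (3,7)]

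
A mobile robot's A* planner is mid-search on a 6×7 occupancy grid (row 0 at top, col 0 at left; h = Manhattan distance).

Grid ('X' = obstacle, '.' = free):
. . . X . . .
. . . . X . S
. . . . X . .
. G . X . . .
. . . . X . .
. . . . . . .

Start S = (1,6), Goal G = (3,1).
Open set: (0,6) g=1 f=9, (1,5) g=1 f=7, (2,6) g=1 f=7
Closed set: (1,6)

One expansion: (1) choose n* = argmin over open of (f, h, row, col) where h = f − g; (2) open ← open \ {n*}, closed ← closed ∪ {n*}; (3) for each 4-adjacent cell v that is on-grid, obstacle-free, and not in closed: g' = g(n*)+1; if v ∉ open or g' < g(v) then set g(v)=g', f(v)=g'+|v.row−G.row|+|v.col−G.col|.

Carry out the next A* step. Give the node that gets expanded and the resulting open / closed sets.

expanded=(1,5); open=[(0,5) g=2 f=9, (0,6) g=1 f=9, (2,5) g=2 f=7, (2,6) g=1 f=7]; closed=[(1,5), (1,6)]

step 1: expand (1,5) (f=7, h=6) → closed; open now [(0,5) g=2 f=9, (0,6) g=1 f=9, (2,5) g=2 f=7, (2,6) g=1 f=7]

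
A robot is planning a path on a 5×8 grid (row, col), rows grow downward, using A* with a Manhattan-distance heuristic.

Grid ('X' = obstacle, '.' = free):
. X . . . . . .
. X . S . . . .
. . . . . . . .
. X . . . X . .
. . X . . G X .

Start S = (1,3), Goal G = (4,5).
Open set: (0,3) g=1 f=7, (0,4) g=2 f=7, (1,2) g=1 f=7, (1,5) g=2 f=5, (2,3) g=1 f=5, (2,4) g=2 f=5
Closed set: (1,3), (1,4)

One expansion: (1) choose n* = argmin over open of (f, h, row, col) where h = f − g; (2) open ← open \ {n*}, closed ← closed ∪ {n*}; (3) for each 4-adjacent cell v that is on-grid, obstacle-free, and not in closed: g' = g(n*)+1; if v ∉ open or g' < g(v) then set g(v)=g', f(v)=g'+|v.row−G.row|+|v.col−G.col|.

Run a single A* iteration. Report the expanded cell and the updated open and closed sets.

step 1: expand (1,5) (f=5, h=3) → closed; open now [(0,3) g=1 f=7, (0,4) g=2 f=7, (0,5) g=3 f=7, (1,2) g=1 f=7, (1,6) g=3 f=7, (2,3) g=1 f=5, (2,4) g=2 f=5, (2,5) g=3 f=5]

expanded=(1,5); open=[(0,3) g=1 f=7, (0,4) g=2 f=7, (0,5) g=3 f=7, (1,2) g=1 f=7, (1,6) g=3 f=7, (2,3) g=1 f=5, (2,4) g=2 f=5, (2,5) g=3 f=5]; closed=[(1,3), (1,4), (1,5)]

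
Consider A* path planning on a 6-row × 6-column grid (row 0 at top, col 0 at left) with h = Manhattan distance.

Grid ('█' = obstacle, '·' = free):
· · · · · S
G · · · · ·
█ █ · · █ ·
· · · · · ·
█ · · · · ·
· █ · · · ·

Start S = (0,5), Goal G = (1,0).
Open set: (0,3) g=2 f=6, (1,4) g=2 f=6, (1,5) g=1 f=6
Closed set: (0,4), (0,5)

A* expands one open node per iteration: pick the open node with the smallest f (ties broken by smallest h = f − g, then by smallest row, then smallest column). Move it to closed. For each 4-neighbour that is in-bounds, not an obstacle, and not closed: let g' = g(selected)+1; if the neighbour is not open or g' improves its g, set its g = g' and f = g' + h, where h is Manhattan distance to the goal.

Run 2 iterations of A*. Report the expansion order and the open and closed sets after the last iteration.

order=[(0,3) → (0,2)]; open=[(0,1) g=4 f=6, (1,2) g=4 f=6, (1,3) g=3 f=6, (1,4) g=2 f=6, (1,5) g=1 f=6]; closed=[(0,2), (0,3), (0,4), (0,5)]

step 1: expand (0,3) (f=6, h=4) → closed; open now [(0,2) g=3 f=6, (1,3) g=3 f=6, (1,4) g=2 f=6, (1,5) g=1 f=6]
step 2: expand (0,2) (f=6, h=3) → closed; open now [(0,1) g=4 f=6, (1,2) g=4 f=6, (1,3) g=3 f=6, (1,4) g=2 f=6, (1,5) g=1 f=6]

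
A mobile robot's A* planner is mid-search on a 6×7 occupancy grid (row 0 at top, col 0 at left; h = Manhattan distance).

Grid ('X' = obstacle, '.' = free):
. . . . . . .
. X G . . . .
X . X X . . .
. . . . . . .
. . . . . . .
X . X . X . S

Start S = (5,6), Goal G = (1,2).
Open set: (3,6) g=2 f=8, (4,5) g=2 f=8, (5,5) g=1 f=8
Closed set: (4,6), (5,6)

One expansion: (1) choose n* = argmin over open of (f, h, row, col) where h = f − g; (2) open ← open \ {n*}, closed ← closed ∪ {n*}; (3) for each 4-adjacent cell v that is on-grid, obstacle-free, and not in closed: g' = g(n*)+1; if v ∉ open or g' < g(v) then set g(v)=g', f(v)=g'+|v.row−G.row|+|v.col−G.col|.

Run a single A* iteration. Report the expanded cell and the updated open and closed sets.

step 1: expand (3,6) (f=8, h=6) → closed; open now [(2,6) g=3 f=8, (3,5) g=3 f=8, (4,5) g=2 f=8, (5,5) g=1 f=8]

expanded=(3,6); open=[(2,6) g=3 f=8, (3,5) g=3 f=8, (4,5) g=2 f=8, (5,5) g=1 f=8]; closed=[(3,6), (4,6), (5,6)]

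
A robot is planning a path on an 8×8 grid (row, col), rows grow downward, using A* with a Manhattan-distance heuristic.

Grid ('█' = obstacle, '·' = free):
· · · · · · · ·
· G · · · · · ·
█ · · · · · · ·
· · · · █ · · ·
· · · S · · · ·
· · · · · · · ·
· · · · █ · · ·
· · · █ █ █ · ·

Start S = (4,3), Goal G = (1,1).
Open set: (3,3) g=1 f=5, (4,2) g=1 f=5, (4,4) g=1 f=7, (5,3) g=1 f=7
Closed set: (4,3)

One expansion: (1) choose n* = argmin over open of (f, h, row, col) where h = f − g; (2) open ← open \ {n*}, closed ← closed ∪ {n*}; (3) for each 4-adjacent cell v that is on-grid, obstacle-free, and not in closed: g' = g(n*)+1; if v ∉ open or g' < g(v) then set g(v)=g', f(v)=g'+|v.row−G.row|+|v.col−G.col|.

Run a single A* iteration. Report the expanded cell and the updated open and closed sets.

expanded=(3,3); open=[(2,3) g=2 f=5, (3,2) g=2 f=5, (4,2) g=1 f=5, (4,4) g=1 f=7, (5,3) g=1 f=7]; closed=[(3,3), (4,3)]

step 1: expand (3,3) (f=5, h=4) → closed; open now [(2,3) g=2 f=5, (3,2) g=2 f=5, (4,2) g=1 f=5, (4,4) g=1 f=7, (5,3) g=1 f=7]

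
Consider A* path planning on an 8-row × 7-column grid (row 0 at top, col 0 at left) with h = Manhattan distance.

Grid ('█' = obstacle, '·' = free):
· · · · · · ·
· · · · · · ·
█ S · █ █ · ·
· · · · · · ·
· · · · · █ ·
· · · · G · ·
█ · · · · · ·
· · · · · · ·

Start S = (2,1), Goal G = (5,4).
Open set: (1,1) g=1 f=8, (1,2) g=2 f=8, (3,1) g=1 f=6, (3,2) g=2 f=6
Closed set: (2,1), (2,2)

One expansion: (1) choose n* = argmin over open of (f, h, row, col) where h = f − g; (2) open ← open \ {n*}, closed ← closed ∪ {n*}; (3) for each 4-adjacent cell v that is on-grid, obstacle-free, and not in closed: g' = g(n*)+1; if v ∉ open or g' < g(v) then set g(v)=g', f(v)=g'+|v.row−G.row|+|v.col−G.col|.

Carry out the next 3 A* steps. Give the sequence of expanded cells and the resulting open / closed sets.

order=[(3,2) → (3,3) → (3,4)]; open=[(1,1) g=1 f=8, (1,2) g=2 f=8, (3,1) g=1 f=6, (3,5) g=5 f=8, (4,2) g=3 f=6, (4,3) g=4 f=6, (4,4) g=5 f=6]; closed=[(2,1), (2,2), (3,2), (3,3), (3,4)]

step 1: expand (3,2) (f=6, h=4) → closed; open now [(1,1) g=1 f=8, (1,2) g=2 f=8, (3,1) g=1 f=6, (3,3) g=3 f=6, (4,2) g=3 f=6]
step 2: expand (3,3) (f=6, h=3) → closed; open now [(1,1) g=1 f=8, (1,2) g=2 f=8, (3,1) g=1 f=6, (3,4) g=4 f=6, (4,2) g=3 f=6, (4,3) g=4 f=6]
step 3: expand (3,4) (f=6, h=2) → closed; open now [(1,1) g=1 f=8, (1,2) g=2 f=8, (3,1) g=1 f=6, (3,5) g=5 f=8, (4,2) g=3 f=6, (4,3) g=4 f=6, (4,4) g=5 f=6]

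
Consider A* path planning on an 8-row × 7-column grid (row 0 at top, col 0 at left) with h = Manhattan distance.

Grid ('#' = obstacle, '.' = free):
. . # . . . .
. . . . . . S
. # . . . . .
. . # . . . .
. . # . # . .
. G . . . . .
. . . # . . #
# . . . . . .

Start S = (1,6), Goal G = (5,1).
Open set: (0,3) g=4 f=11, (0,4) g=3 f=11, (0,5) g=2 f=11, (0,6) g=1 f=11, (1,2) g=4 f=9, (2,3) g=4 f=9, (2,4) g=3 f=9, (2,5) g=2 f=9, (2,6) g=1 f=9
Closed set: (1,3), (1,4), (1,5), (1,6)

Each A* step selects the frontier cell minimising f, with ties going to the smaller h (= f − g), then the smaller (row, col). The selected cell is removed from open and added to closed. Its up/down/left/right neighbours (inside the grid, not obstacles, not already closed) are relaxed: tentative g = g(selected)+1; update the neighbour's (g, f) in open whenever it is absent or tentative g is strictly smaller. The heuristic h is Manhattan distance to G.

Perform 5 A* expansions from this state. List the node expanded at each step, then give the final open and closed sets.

step 1: expand (1,2) (f=9, h=5) → closed; open now [(0,3) g=4 f=11, (0,4) g=3 f=11, (0,5) g=2 f=11, (0,6) g=1 f=11, (1,1) g=5 f=9, (2,2) g=5 f=9, (2,3) g=4 f=9, (2,4) g=3 f=9, (2,5) g=2 f=9, (2,6) g=1 f=9]
step 2: expand (1,1) (f=9, h=4) → closed; open now [(0,1) g=6 f=11, (0,3) g=4 f=11, (0,4) g=3 f=11, (0,5) g=2 f=11, (0,6) g=1 f=11, (1,0) g=6 f=11, (2,2) g=5 f=9, (2,3) g=4 f=9, (2,4) g=3 f=9, (2,5) g=2 f=9, (2,6) g=1 f=9]
step 3: expand (2,2) (f=9, h=4) → closed; open now [(0,1) g=6 f=11, (0,3) g=4 f=11, (0,4) g=3 f=11, (0,5) g=2 f=11, (0,6) g=1 f=11, (1,0) g=6 f=11, (2,3) g=4 f=9, (2,4) g=3 f=9, (2,5) g=2 f=9, (2,6) g=1 f=9]
step 4: expand (2,3) (f=9, h=5) → closed; open now [(0,1) g=6 f=11, (0,3) g=4 f=11, (0,4) g=3 f=11, (0,5) g=2 f=11, (0,6) g=1 f=11, (1,0) g=6 f=11, (2,4) g=3 f=9, (2,5) g=2 f=9, (2,6) g=1 f=9, (3,3) g=5 f=9]
step 5: expand (3,3) (f=9, h=4) → closed; open now [(0,1) g=6 f=11, (0,3) g=4 f=11, (0,4) g=3 f=11, (0,5) g=2 f=11, (0,6) g=1 f=11, (1,0) g=6 f=11, (2,4) g=3 f=9, (2,5) g=2 f=9, (2,6) g=1 f=9, (3,4) g=6 f=11, (4,3) g=6 f=9]

order=[(1,2) → (1,1) → (2,2) → (2,3) → (3,3)]; open=[(0,1) g=6 f=11, (0,3) g=4 f=11, (0,4) g=3 f=11, (0,5) g=2 f=11, (0,6) g=1 f=11, (1,0) g=6 f=11, (2,4) g=3 f=9, (2,5) g=2 f=9, (2,6) g=1 f=9, (3,4) g=6 f=11, (4,3) g=6 f=9]; closed=[(1,1), (1,2), (1,3), (1,4), (1,5), (1,6), (2,2), (2,3), (3,3)]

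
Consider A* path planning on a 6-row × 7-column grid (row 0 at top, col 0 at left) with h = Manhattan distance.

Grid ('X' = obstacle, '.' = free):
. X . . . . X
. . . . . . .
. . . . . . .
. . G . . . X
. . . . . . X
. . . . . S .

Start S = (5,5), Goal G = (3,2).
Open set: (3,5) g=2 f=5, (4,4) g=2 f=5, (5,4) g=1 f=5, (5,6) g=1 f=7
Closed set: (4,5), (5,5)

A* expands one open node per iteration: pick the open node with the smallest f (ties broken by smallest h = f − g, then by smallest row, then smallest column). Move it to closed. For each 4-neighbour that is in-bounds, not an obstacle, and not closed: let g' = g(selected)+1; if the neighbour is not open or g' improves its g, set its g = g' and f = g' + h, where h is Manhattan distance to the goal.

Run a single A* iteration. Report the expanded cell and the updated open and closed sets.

step 1: expand (3,5) (f=5, h=3) → closed; open now [(2,5) g=3 f=7, (3,4) g=3 f=5, (4,4) g=2 f=5, (5,4) g=1 f=5, (5,6) g=1 f=7]

expanded=(3,5); open=[(2,5) g=3 f=7, (3,4) g=3 f=5, (4,4) g=2 f=5, (5,4) g=1 f=5, (5,6) g=1 f=7]; closed=[(3,5), (4,5), (5,5)]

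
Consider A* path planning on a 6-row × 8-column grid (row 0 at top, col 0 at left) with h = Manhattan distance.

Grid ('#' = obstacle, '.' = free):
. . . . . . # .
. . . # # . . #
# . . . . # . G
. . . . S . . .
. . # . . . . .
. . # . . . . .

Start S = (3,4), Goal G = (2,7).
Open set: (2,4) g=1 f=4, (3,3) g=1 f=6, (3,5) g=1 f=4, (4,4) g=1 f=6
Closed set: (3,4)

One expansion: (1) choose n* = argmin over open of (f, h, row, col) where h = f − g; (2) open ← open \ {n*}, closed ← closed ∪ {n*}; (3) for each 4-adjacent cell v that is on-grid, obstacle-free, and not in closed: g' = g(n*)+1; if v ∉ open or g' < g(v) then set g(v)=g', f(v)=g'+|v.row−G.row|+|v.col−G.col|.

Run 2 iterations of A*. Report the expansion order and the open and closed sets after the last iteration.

order=[(2,4) → (3,5)]; open=[(2,3) g=2 f=6, (3,3) g=1 f=6, (3,6) g=2 f=4, (4,4) g=1 f=6, (4,5) g=2 f=6]; closed=[(2,4), (3,4), (3,5)]

step 1: expand (2,4) (f=4, h=3) → closed; open now [(2,3) g=2 f=6, (3,3) g=1 f=6, (3,5) g=1 f=4, (4,4) g=1 f=6]
step 2: expand (3,5) (f=4, h=3) → closed; open now [(2,3) g=2 f=6, (3,3) g=1 f=6, (3,6) g=2 f=4, (4,4) g=1 f=6, (4,5) g=2 f=6]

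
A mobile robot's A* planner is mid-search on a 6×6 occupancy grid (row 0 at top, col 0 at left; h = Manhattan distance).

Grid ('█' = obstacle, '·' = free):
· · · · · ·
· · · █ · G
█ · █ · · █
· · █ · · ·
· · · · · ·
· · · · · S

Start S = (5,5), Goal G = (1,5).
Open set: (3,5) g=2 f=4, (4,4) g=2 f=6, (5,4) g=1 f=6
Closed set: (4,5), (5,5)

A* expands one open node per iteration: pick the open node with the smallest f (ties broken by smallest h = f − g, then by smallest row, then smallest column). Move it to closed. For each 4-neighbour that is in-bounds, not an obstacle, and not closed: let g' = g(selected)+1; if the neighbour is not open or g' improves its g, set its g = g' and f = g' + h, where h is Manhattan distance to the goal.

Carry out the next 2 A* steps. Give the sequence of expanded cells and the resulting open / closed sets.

step 1: expand (3,5) (f=4, h=2) → closed; open now [(3,4) g=3 f=6, (4,4) g=2 f=6, (5,4) g=1 f=6]
step 2: expand (3,4) (f=6, h=3) → closed; open now [(2,4) g=4 f=6, (3,3) g=4 f=8, (4,4) g=2 f=6, (5,4) g=1 f=6]

order=[(3,5) → (3,4)]; open=[(2,4) g=4 f=6, (3,3) g=4 f=8, (4,4) g=2 f=6, (5,4) g=1 f=6]; closed=[(3,4), (3,5), (4,5), (5,5)]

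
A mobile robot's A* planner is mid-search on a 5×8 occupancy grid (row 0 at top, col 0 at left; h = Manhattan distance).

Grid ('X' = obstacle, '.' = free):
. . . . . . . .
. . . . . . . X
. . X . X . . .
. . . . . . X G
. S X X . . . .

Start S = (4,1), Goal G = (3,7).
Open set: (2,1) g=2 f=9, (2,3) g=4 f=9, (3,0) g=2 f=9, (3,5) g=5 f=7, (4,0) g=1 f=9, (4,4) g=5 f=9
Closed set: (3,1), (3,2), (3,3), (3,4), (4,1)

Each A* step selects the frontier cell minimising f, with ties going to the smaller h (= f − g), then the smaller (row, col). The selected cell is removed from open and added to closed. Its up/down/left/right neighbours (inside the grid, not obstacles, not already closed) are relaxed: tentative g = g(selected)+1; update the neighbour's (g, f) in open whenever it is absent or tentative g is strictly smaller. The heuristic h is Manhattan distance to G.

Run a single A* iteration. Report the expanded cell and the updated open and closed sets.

expanded=(3,5); open=[(2,1) g=2 f=9, (2,3) g=4 f=9, (2,5) g=6 f=9, (3,0) g=2 f=9, (4,0) g=1 f=9, (4,4) g=5 f=9, (4,5) g=6 f=9]; closed=[(3,1), (3,2), (3,3), (3,4), (3,5), (4,1)]

step 1: expand (3,5) (f=7, h=2) → closed; open now [(2,1) g=2 f=9, (2,3) g=4 f=9, (2,5) g=6 f=9, (3,0) g=2 f=9, (4,0) g=1 f=9, (4,4) g=5 f=9, (4,5) g=6 f=9]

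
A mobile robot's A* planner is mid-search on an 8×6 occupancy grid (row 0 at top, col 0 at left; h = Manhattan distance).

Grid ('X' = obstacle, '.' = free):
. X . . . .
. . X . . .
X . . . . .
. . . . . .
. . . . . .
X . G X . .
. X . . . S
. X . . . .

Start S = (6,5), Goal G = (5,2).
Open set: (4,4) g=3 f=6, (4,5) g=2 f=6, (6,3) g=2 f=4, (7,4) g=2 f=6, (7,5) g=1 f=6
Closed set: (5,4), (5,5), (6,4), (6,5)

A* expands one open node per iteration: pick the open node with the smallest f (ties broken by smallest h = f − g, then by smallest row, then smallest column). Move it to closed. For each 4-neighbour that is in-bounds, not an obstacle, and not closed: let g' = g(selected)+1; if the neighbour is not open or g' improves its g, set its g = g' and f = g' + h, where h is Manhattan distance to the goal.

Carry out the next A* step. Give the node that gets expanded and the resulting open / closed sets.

step 1: expand (6,3) (f=4, h=2) → closed; open now [(4,4) g=3 f=6, (4,5) g=2 f=6, (6,2) g=3 f=4, (7,3) g=3 f=6, (7,4) g=2 f=6, (7,5) g=1 f=6]

expanded=(6,3); open=[(4,4) g=3 f=6, (4,5) g=2 f=6, (6,2) g=3 f=4, (7,3) g=3 f=6, (7,4) g=2 f=6, (7,5) g=1 f=6]; closed=[(5,4), (5,5), (6,3), (6,4), (6,5)]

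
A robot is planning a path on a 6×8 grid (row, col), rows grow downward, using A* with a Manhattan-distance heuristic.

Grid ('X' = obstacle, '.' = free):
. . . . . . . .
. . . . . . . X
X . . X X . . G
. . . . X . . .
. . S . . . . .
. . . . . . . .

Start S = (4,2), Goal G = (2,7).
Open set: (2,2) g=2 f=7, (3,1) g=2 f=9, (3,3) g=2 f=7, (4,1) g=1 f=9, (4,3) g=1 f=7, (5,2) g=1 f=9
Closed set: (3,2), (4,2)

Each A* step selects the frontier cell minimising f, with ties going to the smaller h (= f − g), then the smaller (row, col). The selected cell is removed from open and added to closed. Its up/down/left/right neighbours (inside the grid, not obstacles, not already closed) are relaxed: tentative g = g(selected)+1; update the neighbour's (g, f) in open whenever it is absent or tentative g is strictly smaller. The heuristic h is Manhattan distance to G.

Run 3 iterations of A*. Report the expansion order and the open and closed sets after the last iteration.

order=[(2,2) → (3,3) → (4,3)]; open=[(1,2) g=3 f=9, (2,1) g=3 f=9, (3,1) g=2 f=9, (4,1) g=1 f=9, (4,4) g=2 f=7, (5,2) g=1 f=9, (5,3) g=2 f=9]; closed=[(2,2), (3,2), (3,3), (4,2), (4,3)]

step 1: expand (2,2) (f=7, h=5) → closed; open now [(1,2) g=3 f=9, (2,1) g=3 f=9, (3,1) g=2 f=9, (3,3) g=2 f=7, (4,1) g=1 f=9, (4,3) g=1 f=7, (5,2) g=1 f=9]
step 2: expand (3,3) (f=7, h=5) → closed; open now [(1,2) g=3 f=9, (2,1) g=3 f=9, (3,1) g=2 f=9, (4,1) g=1 f=9, (4,3) g=1 f=7, (5,2) g=1 f=9]
step 3: expand (4,3) (f=7, h=6) → closed; open now [(1,2) g=3 f=9, (2,1) g=3 f=9, (3,1) g=2 f=9, (4,1) g=1 f=9, (4,4) g=2 f=7, (5,2) g=1 f=9, (5,3) g=2 f=9]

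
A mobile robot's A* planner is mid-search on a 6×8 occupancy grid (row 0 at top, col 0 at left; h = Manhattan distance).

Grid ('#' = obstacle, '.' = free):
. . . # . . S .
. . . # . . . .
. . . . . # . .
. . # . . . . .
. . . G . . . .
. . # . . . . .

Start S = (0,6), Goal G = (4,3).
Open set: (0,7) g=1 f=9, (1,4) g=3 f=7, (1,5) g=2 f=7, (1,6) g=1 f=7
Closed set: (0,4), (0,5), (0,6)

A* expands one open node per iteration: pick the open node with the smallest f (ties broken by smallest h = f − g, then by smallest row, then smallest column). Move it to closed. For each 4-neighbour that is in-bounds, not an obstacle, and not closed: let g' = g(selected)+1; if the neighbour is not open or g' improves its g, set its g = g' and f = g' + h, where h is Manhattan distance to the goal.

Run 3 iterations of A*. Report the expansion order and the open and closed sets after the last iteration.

order=[(1,4) → (2,4) → (2,3)]; open=[(0,7) g=1 f=9, (1,5) g=2 f=7, (1,6) g=1 f=7, (2,2) g=6 f=9, (3,3) g=6 f=7, (3,4) g=5 f=7]; closed=[(0,4), (0,5), (0,6), (1,4), (2,3), (2,4)]

step 1: expand (1,4) (f=7, h=4) → closed; open now [(0,7) g=1 f=9, (1,5) g=2 f=7, (1,6) g=1 f=7, (2,4) g=4 f=7]
step 2: expand (2,4) (f=7, h=3) → closed; open now [(0,7) g=1 f=9, (1,5) g=2 f=7, (1,6) g=1 f=7, (2,3) g=5 f=7, (3,4) g=5 f=7]
step 3: expand (2,3) (f=7, h=2) → closed; open now [(0,7) g=1 f=9, (1,5) g=2 f=7, (1,6) g=1 f=7, (2,2) g=6 f=9, (3,3) g=6 f=7, (3,4) g=5 f=7]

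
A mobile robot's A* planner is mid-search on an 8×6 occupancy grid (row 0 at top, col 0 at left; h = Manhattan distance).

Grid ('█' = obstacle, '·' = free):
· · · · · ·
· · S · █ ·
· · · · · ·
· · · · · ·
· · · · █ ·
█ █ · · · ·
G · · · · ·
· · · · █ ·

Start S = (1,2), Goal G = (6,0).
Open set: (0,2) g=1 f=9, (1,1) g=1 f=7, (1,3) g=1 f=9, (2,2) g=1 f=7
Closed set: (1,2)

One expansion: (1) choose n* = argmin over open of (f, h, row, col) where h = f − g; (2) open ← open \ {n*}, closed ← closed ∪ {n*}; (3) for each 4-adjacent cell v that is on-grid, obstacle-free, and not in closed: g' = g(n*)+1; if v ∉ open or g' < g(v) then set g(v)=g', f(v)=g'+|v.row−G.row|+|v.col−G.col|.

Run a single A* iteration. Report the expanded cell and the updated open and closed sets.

expanded=(1,1); open=[(0,1) g=2 f=9, (0,2) g=1 f=9, (1,0) g=2 f=7, (1,3) g=1 f=9, (2,1) g=2 f=7, (2,2) g=1 f=7]; closed=[(1,1), (1,2)]

step 1: expand (1,1) (f=7, h=6) → closed; open now [(0,1) g=2 f=9, (0,2) g=1 f=9, (1,0) g=2 f=7, (1,3) g=1 f=9, (2,1) g=2 f=7, (2,2) g=1 f=7]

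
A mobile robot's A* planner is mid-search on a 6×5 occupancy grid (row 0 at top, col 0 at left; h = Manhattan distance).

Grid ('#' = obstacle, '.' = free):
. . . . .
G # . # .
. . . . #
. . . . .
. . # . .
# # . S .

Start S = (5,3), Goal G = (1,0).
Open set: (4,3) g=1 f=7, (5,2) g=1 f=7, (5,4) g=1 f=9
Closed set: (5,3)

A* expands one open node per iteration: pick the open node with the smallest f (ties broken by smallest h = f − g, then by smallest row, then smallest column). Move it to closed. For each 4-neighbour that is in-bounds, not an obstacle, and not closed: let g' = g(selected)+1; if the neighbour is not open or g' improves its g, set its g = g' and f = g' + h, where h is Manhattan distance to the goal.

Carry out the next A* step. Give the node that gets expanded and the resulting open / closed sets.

expanded=(4,3); open=[(3,3) g=2 f=7, (4,4) g=2 f=9, (5,2) g=1 f=7, (5,4) g=1 f=9]; closed=[(4,3), (5,3)]

step 1: expand (4,3) (f=7, h=6) → closed; open now [(3,3) g=2 f=7, (4,4) g=2 f=9, (5,2) g=1 f=7, (5,4) g=1 f=9]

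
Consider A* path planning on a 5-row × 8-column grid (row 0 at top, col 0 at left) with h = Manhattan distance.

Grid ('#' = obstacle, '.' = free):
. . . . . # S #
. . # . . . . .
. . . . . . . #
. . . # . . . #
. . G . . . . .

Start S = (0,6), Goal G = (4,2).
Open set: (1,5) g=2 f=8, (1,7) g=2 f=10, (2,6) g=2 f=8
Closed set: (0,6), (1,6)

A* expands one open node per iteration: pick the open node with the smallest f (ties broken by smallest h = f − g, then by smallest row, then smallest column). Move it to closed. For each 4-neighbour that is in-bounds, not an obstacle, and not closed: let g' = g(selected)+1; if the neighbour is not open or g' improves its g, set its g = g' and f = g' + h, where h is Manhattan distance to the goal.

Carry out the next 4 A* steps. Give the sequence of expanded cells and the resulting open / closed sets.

step 1: expand (1,5) (f=8, h=6) → closed; open now [(1,4) g=3 f=8, (1,7) g=2 f=10, (2,5) g=3 f=8, (2,6) g=2 f=8]
step 2: expand (1,4) (f=8, h=5) → closed; open now [(0,4) g=4 f=10, (1,3) g=4 f=8, (1,7) g=2 f=10, (2,4) g=4 f=8, (2,5) g=3 f=8, (2,6) g=2 f=8]
step 3: expand (1,3) (f=8, h=4) → closed; open now [(0,3) g=5 f=10, (0,4) g=4 f=10, (1,7) g=2 f=10, (2,3) g=5 f=8, (2,4) g=4 f=8, (2,5) g=3 f=8, (2,6) g=2 f=8]
step 4: expand (2,3) (f=8, h=3) → closed; open now [(0,3) g=5 f=10, (0,4) g=4 f=10, (1,7) g=2 f=10, (2,2) g=6 f=8, (2,4) g=4 f=8, (2,5) g=3 f=8, (2,6) g=2 f=8]

order=[(1,5) → (1,4) → (1,3) → (2,3)]; open=[(0,3) g=5 f=10, (0,4) g=4 f=10, (1,7) g=2 f=10, (2,2) g=6 f=8, (2,4) g=4 f=8, (2,5) g=3 f=8, (2,6) g=2 f=8]; closed=[(0,6), (1,3), (1,4), (1,5), (1,6), (2,3)]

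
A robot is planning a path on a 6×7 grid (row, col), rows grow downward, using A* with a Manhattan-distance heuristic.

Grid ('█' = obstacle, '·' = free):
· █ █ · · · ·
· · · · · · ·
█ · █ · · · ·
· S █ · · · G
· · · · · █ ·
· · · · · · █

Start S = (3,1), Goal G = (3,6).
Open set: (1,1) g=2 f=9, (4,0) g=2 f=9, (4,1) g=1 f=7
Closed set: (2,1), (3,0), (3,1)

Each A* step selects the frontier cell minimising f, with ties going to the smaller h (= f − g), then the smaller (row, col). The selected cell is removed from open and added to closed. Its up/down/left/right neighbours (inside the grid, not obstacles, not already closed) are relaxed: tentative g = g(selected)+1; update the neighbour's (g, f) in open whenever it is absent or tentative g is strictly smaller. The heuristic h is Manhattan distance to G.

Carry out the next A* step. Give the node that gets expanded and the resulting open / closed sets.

step 1: expand (4,1) (f=7, h=6) → closed; open now [(1,1) g=2 f=9, (4,0) g=2 f=9, (4,2) g=2 f=7, (5,1) g=2 f=9]

expanded=(4,1); open=[(1,1) g=2 f=9, (4,0) g=2 f=9, (4,2) g=2 f=7, (5,1) g=2 f=9]; closed=[(2,1), (3,0), (3,1), (4,1)]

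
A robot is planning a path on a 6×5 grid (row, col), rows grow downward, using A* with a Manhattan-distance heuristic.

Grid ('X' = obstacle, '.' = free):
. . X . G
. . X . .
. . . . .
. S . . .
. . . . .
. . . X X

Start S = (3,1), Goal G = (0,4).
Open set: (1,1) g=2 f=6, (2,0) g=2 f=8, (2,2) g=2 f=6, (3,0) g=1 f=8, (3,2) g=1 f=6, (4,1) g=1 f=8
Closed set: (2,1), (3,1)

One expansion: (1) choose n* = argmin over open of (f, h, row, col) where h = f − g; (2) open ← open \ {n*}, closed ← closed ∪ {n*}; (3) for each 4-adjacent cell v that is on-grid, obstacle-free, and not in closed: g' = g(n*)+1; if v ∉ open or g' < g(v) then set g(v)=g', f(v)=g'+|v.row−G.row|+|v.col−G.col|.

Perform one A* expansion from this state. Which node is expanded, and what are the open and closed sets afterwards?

step 1: expand (1,1) (f=6, h=4) → closed; open now [(0,1) g=3 f=6, (1,0) g=3 f=8, (2,0) g=2 f=8, (2,2) g=2 f=6, (3,0) g=1 f=8, (3,2) g=1 f=6, (4,1) g=1 f=8]

expanded=(1,1); open=[(0,1) g=3 f=6, (1,0) g=3 f=8, (2,0) g=2 f=8, (2,2) g=2 f=6, (3,0) g=1 f=8, (3,2) g=1 f=6, (4,1) g=1 f=8]; closed=[(1,1), (2,1), (3,1)]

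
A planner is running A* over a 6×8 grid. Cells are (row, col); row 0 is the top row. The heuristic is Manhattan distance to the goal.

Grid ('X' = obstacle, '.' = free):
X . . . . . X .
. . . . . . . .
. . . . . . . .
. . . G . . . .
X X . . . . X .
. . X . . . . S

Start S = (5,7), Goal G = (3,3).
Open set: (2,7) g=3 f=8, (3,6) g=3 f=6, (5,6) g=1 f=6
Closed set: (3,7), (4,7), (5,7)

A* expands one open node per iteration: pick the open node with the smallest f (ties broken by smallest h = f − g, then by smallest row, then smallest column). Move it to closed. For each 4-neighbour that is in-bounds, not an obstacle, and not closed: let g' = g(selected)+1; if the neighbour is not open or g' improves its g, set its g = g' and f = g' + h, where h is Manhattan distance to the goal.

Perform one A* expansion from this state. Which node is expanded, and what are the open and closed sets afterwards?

step 1: expand (3,6) (f=6, h=3) → closed; open now [(2,6) g=4 f=8, (2,7) g=3 f=8, (3,5) g=4 f=6, (5,6) g=1 f=6]

expanded=(3,6); open=[(2,6) g=4 f=8, (2,7) g=3 f=8, (3,5) g=4 f=6, (5,6) g=1 f=6]; closed=[(3,6), (3,7), (4,7), (5,7)]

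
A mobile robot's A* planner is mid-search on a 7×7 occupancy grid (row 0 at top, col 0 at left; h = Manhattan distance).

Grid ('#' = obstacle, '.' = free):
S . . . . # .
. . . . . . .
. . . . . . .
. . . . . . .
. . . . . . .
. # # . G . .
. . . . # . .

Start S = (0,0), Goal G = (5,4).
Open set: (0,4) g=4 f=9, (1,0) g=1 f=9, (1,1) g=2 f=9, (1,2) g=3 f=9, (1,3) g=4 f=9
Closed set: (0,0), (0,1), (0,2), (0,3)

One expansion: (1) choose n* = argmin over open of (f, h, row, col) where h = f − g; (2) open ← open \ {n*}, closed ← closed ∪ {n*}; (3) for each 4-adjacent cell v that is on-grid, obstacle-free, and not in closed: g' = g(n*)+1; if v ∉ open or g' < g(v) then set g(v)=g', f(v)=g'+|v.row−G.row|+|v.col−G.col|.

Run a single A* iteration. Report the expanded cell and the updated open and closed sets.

expanded=(0,4); open=[(1,0) g=1 f=9, (1,1) g=2 f=9, (1,2) g=3 f=9, (1,3) g=4 f=9, (1,4) g=5 f=9]; closed=[(0,0), (0,1), (0,2), (0,3), (0,4)]

step 1: expand (0,4) (f=9, h=5) → closed; open now [(1,0) g=1 f=9, (1,1) g=2 f=9, (1,2) g=3 f=9, (1,3) g=4 f=9, (1,4) g=5 f=9]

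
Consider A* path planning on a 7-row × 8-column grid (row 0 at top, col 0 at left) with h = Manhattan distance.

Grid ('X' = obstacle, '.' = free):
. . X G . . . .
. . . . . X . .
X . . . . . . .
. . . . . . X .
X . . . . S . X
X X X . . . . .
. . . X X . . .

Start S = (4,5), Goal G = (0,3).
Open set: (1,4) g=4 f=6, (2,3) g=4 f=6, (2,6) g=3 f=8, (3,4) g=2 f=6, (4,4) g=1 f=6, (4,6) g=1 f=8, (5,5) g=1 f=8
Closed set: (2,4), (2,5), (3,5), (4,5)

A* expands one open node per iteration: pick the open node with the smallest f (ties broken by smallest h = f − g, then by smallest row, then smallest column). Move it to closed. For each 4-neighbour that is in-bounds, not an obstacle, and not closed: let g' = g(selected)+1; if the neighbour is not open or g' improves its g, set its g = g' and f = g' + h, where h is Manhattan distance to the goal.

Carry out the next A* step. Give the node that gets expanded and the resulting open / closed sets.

expanded=(1,4); open=[(0,4) g=5 f=6, (1,3) g=5 f=6, (2,3) g=4 f=6, (2,6) g=3 f=8, (3,4) g=2 f=6, (4,4) g=1 f=6, (4,6) g=1 f=8, (5,5) g=1 f=8]; closed=[(1,4), (2,4), (2,5), (3,5), (4,5)]

step 1: expand (1,4) (f=6, h=2) → closed; open now [(0,4) g=5 f=6, (1,3) g=5 f=6, (2,3) g=4 f=6, (2,6) g=3 f=8, (3,4) g=2 f=6, (4,4) g=1 f=6, (4,6) g=1 f=8, (5,5) g=1 f=8]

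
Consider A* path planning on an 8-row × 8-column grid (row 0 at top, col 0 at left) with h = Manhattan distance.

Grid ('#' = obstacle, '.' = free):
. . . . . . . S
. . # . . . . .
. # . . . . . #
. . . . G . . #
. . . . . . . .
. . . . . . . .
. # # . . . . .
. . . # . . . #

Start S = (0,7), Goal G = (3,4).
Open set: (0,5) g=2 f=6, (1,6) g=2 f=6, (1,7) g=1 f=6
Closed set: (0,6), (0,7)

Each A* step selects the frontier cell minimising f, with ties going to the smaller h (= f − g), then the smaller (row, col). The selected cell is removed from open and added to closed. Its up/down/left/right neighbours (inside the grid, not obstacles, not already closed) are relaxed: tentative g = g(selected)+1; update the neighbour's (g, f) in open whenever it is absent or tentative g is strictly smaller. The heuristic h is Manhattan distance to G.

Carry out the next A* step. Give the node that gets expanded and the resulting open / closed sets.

step 1: expand (0,5) (f=6, h=4) → closed; open now [(0,4) g=3 f=6, (1,5) g=3 f=6, (1,6) g=2 f=6, (1,7) g=1 f=6]

expanded=(0,5); open=[(0,4) g=3 f=6, (1,5) g=3 f=6, (1,6) g=2 f=6, (1,7) g=1 f=6]; closed=[(0,5), (0,6), (0,7)]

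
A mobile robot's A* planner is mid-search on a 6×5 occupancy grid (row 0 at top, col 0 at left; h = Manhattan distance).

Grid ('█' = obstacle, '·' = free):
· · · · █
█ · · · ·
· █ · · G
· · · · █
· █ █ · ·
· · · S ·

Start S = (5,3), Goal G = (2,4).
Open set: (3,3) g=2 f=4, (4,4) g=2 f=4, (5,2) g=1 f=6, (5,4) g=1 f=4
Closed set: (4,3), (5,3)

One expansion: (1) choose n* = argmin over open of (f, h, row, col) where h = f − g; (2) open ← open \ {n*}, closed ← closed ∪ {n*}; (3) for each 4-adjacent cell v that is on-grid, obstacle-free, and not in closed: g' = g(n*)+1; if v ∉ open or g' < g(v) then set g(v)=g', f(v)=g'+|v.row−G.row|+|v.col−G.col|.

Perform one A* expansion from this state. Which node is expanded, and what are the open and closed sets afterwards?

expanded=(3,3); open=[(2,3) g=3 f=4, (3,2) g=3 f=6, (4,4) g=2 f=4, (5,2) g=1 f=6, (5,4) g=1 f=4]; closed=[(3,3), (4,3), (5,3)]

step 1: expand (3,3) (f=4, h=2) → closed; open now [(2,3) g=3 f=4, (3,2) g=3 f=6, (4,4) g=2 f=4, (5,2) g=1 f=6, (5,4) g=1 f=4]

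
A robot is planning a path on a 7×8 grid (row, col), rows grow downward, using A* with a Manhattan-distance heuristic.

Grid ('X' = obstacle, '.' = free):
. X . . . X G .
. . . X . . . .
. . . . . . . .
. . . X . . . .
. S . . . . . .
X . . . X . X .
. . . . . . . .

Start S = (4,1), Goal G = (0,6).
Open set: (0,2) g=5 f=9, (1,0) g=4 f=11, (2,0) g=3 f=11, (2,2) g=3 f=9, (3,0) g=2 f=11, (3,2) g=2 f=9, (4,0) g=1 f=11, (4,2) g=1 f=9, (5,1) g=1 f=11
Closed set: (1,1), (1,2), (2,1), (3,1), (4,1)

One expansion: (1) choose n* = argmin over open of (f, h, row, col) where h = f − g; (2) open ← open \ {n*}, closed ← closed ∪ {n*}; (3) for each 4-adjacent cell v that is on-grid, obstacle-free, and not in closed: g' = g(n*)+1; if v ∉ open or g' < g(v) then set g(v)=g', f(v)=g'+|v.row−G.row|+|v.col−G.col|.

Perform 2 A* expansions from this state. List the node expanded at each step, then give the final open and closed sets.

order=[(0,2) → (0,3)]; open=[(0,4) g=7 f=9, (1,0) g=4 f=11, (2,0) g=3 f=11, (2,2) g=3 f=9, (3,0) g=2 f=11, (3,2) g=2 f=9, (4,0) g=1 f=11, (4,2) g=1 f=9, (5,1) g=1 f=11]; closed=[(0,2), (0,3), (1,1), (1,2), (2,1), (3,1), (4,1)]

step 1: expand (0,2) (f=9, h=4) → closed; open now [(0,3) g=6 f=9, (1,0) g=4 f=11, (2,0) g=3 f=11, (2,2) g=3 f=9, (3,0) g=2 f=11, (3,2) g=2 f=9, (4,0) g=1 f=11, (4,2) g=1 f=9, (5,1) g=1 f=11]
step 2: expand (0,3) (f=9, h=3) → closed; open now [(0,4) g=7 f=9, (1,0) g=4 f=11, (2,0) g=3 f=11, (2,2) g=3 f=9, (3,0) g=2 f=11, (3,2) g=2 f=9, (4,0) g=1 f=11, (4,2) g=1 f=9, (5,1) g=1 f=11]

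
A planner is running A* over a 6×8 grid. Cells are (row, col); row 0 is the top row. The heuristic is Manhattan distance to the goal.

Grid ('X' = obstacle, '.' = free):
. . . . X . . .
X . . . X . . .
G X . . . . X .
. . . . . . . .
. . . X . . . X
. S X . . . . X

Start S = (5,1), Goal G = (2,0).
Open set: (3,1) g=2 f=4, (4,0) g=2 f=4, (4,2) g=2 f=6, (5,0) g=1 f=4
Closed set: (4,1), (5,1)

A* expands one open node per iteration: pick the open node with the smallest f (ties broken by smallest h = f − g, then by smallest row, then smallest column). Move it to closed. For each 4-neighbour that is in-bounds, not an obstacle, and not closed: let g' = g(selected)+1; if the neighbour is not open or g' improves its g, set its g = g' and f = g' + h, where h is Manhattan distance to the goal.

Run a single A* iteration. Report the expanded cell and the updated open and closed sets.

expanded=(3,1); open=[(3,0) g=3 f=4, (3,2) g=3 f=6, (4,0) g=2 f=4, (4,2) g=2 f=6, (5,0) g=1 f=4]; closed=[(3,1), (4,1), (5,1)]

step 1: expand (3,1) (f=4, h=2) → closed; open now [(3,0) g=3 f=4, (3,2) g=3 f=6, (4,0) g=2 f=4, (4,2) g=2 f=6, (5,0) g=1 f=4]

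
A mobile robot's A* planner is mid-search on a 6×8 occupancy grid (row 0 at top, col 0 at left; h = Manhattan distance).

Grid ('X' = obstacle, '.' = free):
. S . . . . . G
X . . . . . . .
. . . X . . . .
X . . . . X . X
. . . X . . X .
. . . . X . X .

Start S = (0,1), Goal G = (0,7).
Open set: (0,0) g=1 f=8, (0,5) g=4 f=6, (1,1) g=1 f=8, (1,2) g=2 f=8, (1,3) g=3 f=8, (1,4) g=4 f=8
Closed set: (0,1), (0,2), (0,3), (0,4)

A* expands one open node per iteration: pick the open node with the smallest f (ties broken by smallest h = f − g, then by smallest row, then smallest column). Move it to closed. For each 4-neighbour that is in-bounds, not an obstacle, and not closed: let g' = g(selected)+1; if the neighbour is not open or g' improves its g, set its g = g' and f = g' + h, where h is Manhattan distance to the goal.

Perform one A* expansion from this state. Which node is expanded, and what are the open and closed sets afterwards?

step 1: expand (0,5) (f=6, h=2) → closed; open now [(0,0) g=1 f=8, (0,6) g=5 f=6, (1,1) g=1 f=8, (1,2) g=2 f=8, (1,3) g=3 f=8, (1,4) g=4 f=8, (1,5) g=5 f=8]

expanded=(0,5); open=[(0,0) g=1 f=8, (0,6) g=5 f=6, (1,1) g=1 f=8, (1,2) g=2 f=8, (1,3) g=3 f=8, (1,4) g=4 f=8, (1,5) g=5 f=8]; closed=[(0,1), (0,2), (0,3), (0,4), (0,5)]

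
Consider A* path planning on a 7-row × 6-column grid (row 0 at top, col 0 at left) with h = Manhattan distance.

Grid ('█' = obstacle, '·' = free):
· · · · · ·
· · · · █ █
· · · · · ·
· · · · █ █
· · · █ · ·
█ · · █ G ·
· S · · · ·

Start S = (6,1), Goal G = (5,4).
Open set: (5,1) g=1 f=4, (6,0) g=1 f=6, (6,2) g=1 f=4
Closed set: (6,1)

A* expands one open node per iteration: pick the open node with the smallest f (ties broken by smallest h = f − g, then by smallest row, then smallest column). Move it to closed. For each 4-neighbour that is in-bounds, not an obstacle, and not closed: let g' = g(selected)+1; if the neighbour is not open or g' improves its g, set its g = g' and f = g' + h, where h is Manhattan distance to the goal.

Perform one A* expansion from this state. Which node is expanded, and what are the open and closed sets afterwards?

expanded=(5,1); open=[(4,1) g=2 f=6, (5,2) g=2 f=4, (6,0) g=1 f=6, (6,2) g=1 f=4]; closed=[(5,1), (6,1)]

step 1: expand (5,1) (f=4, h=3) → closed; open now [(4,1) g=2 f=6, (5,2) g=2 f=4, (6,0) g=1 f=6, (6,2) g=1 f=4]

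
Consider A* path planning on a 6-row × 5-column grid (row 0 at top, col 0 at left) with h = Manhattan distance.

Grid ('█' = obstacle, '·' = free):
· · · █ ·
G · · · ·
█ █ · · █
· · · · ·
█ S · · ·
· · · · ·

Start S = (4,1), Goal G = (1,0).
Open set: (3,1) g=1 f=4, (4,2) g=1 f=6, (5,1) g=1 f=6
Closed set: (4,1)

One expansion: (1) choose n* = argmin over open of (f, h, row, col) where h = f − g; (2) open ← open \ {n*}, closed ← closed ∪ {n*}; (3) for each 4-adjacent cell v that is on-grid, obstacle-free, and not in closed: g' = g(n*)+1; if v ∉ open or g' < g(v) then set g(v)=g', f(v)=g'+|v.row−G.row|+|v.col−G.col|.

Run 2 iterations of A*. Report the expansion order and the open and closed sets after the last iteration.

order=[(3,1) → (3,0)]; open=[(3,2) g=2 f=6, (4,2) g=1 f=6, (5,1) g=1 f=6]; closed=[(3,0), (3,1), (4,1)]

step 1: expand (3,1) (f=4, h=3) → closed; open now [(3,0) g=2 f=4, (3,2) g=2 f=6, (4,2) g=1 f=6, (5,1) g=1 f=6]
step 2: expand (3,0) (f=4, h=2) → closed; open now [(3,2) g=2 f=6, (4,2) g=1 f=6, (5,1) g=1 f=6]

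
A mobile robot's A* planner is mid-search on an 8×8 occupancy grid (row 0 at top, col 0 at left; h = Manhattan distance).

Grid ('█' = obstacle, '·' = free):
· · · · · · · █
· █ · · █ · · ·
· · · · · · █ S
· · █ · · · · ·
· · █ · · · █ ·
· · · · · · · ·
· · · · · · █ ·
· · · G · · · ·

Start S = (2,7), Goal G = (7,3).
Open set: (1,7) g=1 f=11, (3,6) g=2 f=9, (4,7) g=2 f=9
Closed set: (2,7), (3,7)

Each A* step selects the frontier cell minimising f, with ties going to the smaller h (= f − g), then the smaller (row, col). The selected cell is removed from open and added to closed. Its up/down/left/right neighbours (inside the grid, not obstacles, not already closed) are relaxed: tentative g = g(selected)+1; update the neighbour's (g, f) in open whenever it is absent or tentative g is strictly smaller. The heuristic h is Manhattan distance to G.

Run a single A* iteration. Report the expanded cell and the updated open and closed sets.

step 1: expand (3,6) (f=9, h=7) → closed; open now [(1,7) g=1 f=11, (3,5) g=3 f=9, (4,7) g=2 f=9]

expanded=(3,6); open=[(1,7) g=1 f=11, (3,5) g=3 f=9, (4,7) g=2 f=9]; closed=[(2,7), (3,6), (3,7)]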